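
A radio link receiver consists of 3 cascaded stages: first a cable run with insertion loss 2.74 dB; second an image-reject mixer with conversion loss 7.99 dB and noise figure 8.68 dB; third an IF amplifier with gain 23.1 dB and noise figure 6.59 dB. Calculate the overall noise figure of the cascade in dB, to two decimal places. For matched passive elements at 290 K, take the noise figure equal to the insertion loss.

17.48 dB

Convert to linear (a loss of L dB is a gain of −L dB): F_i = 10^(NF_i/10), G_i = 10^(G_i,dB/10)
  Stage 1: F_1 = 10^(2.74/10) = 1.879, G_1 = 10^(−2.74/10) = 0.5321
  Stage 2: F_2 = 10^(8.68/10) = 7.379, G_2 = 10^(−7.99/10) = 0.1589
  Stage 3: F_3 = 10^(6.59/10) = 4.560, G_3 = 10^(23.1/10) = 204.2
Friis cascade:
  F = 1.879 + (7.379 − 1)/0.5321 + (4.560 − 1)/0.08453 = 55.99
NF = 10 log₁₀(55.99) = 17.48 dB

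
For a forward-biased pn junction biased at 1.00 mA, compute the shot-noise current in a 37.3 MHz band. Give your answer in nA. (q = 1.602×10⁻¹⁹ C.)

I_n = √(2qI·B)
2qI·B = 2 × 1.602×10⁻¹⁹ × 1.00×10⁻³ × 3.73×10⁷ = 1.20×10⁻¹⁴ A²
I_n = √(1.20×10⁻¹⁴) = 1.09×10⁻⁷ A = 109 nA

109 nA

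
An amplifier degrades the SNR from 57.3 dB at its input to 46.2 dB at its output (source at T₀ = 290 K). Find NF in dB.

11.1 dB

NF (dB) = SNR_in(dB) − SNR_out(dB) when the source is at T₀
NF = 57.3 − 46.2 = 11.1 dB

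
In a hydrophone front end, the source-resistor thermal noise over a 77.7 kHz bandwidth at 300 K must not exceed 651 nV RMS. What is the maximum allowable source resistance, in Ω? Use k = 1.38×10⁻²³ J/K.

329 Ω

Johnson–Nyquist: V_n = √(4kTRB) ⇒ R = V_n² / (4kTB)
4kTB = 4 × 1.38×10⁻²³ × 300 × 7.77×10⁴ = 1.29×10⁻¹⁵
R = (6.51×10⁻⁷)² / 1.29×10⁻¹⁵ = 3.29×10² Ω = 329 Ω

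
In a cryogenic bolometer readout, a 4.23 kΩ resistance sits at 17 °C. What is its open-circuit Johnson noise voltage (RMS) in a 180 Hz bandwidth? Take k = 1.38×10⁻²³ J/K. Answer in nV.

110 nV

T = 17 °C + 273.15 = 290.15 K
V_n = √(4kTRB)
4kTRB = 4 × 1.38×10⁻²³ × 290.15 × 4.23×10³ × 1.80×10² = 1.22×10⁻¹⁴ V²
V_n = √(1.22×10⁻¹⁴) = 1.10×10⁻⁷ V = 110 nV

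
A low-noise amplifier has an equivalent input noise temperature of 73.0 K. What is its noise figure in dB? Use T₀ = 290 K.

F = 1 + T_e/T₀ = 1 + 73.0/290 = 1.25172
NF = 10 log₁₀(1.25172) = 0.975 dB

0.975 dB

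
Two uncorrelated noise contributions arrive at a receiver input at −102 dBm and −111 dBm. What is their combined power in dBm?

−101.5 dBm

Convert to linear, add, convert back:
P₁ = 6.31×10⁻¹⁴ W, P₂ = 7.94×10⁻¹⁵ W
P_tot = 7.10×10⁻¹⁴ W → 10 log₁₀(P_tot / 10⁻³) = −101.5 dBm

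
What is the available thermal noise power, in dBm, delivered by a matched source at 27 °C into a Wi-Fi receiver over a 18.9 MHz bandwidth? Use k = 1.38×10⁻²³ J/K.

−101.1 dBm

T = 27 °C + 273.15 = 300.15 K
P_n = kTB = 1.38×10⁻²³ × 300.15 × 1.89×10⁷ = 7.83×10⁻¹⁴ W
In dBm: 10 log₁₀(7.83×10⁻¹⁴ / 10⁻³) = −101.1 dBm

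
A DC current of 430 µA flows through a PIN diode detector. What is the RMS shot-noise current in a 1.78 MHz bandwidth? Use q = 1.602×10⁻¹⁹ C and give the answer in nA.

I_n = √(2qI·B)
2qI·B = 2 × 1.602×10⁻¹⁹ × 4.30×10⁻⁴ × 1.78×10⁶ = 2.45×10⁻¹⁶ A²
I_n = √(2.45×10⁻¹⁶) = 1.57×10⁻⁸ A = 15.7 nA

15.7 nA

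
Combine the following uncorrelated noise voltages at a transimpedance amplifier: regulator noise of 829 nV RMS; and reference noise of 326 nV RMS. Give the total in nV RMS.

891 nV

Uncorrelated sources add in power (mean-square): V_tot = √(ΣV_i²)
V_tot = √[(8.29×10⁻⁷)² + (3.26×10⁻⁷)²] = 8.91×10⁻⁷ V = 891 nV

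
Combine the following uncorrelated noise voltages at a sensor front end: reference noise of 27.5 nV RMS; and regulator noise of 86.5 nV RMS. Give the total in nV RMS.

Uncorrelated sources add in power (mean-square): V_tot = √(ΣV_i²)
V_tot = √[(2.75×10⁻⁸)² + (8.65×10⁻⁸)²] = 9.08×10⁻⁸ V = 90.8 nV

90.8 nV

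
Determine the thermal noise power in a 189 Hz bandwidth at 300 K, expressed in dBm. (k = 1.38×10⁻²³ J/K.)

P_n = kTB = 1.38×10⁻²³ × 300 × 1.89×10² = 7.82×10⁻¹⁹ W
In dBm: 10 log₁₀(7.82×10⁻¹⁹ / 10⁻³) = −151.1 dBm

−151.1 dBm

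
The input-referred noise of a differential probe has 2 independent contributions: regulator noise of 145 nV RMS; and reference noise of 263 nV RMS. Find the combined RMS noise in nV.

Uncorrelated sources add in power (mean-square): V_tot = √(ΣV_i²)
V_tot = √[(1.45×10⁻⁷)² + (2.63×10⁻⁷)²] = 3.00×10⁻⁷ V = 300 nV

300 nV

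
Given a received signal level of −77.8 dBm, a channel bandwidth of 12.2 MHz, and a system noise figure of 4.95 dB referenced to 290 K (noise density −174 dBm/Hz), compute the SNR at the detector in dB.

20.4 dB

Noise floor: N = −174 + 10 log₁₀(B) + NF
10 log₁₀(1.22×10⁷) = 70.86 dB
N = −174 + 70.86 + 4.95 = −98.19 dBm
SNR = P_sig − N = −77.8 − (−98.19) = 20.39 dB → 20.4 dB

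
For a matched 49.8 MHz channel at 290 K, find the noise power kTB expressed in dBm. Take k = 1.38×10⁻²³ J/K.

P_n = kTB = 1.38×10⁻²³ × 290 × 4.98×10⁷ = 1.99×10⁻¹³ W
In dBm: 10 log₁₀(1.99×10⁻¹³ / 10⁻³) = −97.0 dBm

−97.0 dBm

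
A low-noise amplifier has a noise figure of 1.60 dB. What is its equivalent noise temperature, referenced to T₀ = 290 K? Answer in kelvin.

F = 10^(1.60/10) = 1.44544
T_e = (F − 1)·T₀ = (1.44544 − 1) × 290 = 129 K

129 K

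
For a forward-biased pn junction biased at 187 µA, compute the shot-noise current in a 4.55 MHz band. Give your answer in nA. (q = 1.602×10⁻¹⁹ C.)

16.5 nA

I_n = √(2qI·B)
2qI·B = 2 × 1.602×10⁻¹⁹ × 1.87×10⁻⁴ × 4.55×10⁶ = 2.73×10⁻¹⁶ A²
I_n = √(2.73×10⁻¹⁶) = 1.65×10⁻⁸ A = 16.5 nA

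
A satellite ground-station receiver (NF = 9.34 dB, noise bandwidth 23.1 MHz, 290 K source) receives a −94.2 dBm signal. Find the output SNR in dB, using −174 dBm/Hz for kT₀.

−3.2 dB

Noise floor: N = −174 + 10 log₁₀(B) + NF
10 log₁₀(2.31×10⁷) = 73.64 dB
N = −174 + 73.64 + 9.34 = −91.02 dBm
SNR = P_sig − N = −94.2 − (−91.02) = −3.18 dB → −3.2 dB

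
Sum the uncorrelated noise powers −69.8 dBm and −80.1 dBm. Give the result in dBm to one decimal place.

−69.4 dBm

Convert to linear, add, convert back:
P₁ = 1.05×10⁻¹⁰ W, P₂ = 9.77×10⁻¹² W
P_tot = 1.14×10⁻¹⁰ W → 10 log₁₀(P_tot / 10⁻³) = −69.4 dBm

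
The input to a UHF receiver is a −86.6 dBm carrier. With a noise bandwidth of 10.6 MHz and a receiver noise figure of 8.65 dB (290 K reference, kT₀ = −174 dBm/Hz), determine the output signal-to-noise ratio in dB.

Noise floor: N = −174 + 10 log₁₀(B) + NF
10 log₁₀(1.06×10⁷) = 70.25 dB
N = −174 + 70.25 + 8.65 = −95.10 dBm
SNR = P_sig − N = −86.6 − (−95.10) = 8.50 dB → 8.5 dB

8.5 dB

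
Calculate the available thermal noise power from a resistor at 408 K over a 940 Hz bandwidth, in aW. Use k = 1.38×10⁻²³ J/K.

P_n = kTB = 1.38×10⁻²³ × 408 × 9.40×10² = 5.29×10⁻¹⁸ W = 5.29 aW

5.29 aW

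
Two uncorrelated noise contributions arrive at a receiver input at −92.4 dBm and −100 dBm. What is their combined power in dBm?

Convert to linear, add, convert back:
P₁ = 5.75×10⁻¹³ W, P₂ = 1.00×10⁻¹³ W
P_tot = 6.75×10⁻¹³ W → 10 log₁₀(P_tot / 10⁻³) = −91.7 dBm

−91.7 dBm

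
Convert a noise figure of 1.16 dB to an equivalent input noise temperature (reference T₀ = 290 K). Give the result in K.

F = 10^(1.16/10) = 1.30617
T_e = (F − 1)·T₀ = (1.30617 − 1) × 290 = 88.8 K

88.8 K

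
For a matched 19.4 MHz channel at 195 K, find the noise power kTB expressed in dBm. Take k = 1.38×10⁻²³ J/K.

−102.8 dBm

P_n = kTB = 1.38×10⁻²³ × 195 × 1.94×10⁷ = 5.22×10⁻¹⁴ W
In dBm: 10 log₁₀(5.22×10⁻¹⁴ / 10⁻³) = −102.8 dBm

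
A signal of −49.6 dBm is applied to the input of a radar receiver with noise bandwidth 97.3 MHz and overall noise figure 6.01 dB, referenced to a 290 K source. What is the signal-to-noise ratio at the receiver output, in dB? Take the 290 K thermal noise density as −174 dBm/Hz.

38.5 dB

Noise floor: N = −174 + 10 log₁₀(B) + NF
10 log₁₀(9.73×10⁷) = 79.88 dB
N = −174 + 79.88 + 6.01 = −88.11 dBm
SNR = P_sig − N = −49.6 − (−88.11) = 38.51 dB → 38.5 dB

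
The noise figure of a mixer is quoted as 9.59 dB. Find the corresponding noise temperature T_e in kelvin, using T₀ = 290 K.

2349 K

F = 10^(9.59/10) = 9.09913
T_e = (F − 1)·T₀ = (9.09913 − 1) × 290 = 2349 K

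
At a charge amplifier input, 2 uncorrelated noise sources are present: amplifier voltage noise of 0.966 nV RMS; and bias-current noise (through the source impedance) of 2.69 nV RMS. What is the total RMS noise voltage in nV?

Uncorrelated sources add in power (mean-square): V_tot = √(ΣV_i²)
V_tot = √[(9.66×10⁻¹⁰)² + (2.69×10⁻⁹)²] = 2.86×10⁻⁹ V = 2.86 nV

2.86 nV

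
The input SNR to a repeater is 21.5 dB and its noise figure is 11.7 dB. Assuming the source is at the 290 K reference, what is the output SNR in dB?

9.8 dB

By definition F = SNR_in/SNR_out, so in dB: SNR_out = SNR_in − NF
SNR_out = 21.5 − 11.7 = 9.8 dB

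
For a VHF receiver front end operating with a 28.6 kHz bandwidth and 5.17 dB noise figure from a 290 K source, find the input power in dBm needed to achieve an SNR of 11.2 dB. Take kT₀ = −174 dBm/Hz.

−113.1 dBm

Sensitivity = −174 + 10 log₁₀(B) + NF + SNR_min
= −174 + 44.56 + 5.17 + 11.2
= −113.07 dBm → −113.1 dBm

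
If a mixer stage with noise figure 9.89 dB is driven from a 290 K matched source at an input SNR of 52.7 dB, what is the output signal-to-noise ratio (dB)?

42.81 dB

By definition F = SNR_in/SNR_out, so in dB: SNR_out = SNR_in − NF
SNR_out = 52.7 − 9.89 = 42.81 dB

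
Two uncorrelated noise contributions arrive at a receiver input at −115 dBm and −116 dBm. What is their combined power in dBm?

−112.5 dBm

Convert to linear, add, convert back:
P₁ = 3.16×10⁻¹⁵ W, P₂ = 2.51×10⁻¹⁵ W
P_tot = 5.67×10⁻¹⁵ W → 10 log₁₀(P_tot / 10⁻³) = −112.5 dBm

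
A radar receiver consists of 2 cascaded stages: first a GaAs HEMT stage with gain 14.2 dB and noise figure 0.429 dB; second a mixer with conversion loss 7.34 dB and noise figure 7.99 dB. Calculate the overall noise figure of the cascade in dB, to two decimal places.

1.16 dB

Convert to linear (a loss of L dB is a gain of −L dB): F_i = 10^(NF_i/10), G_i = 10^(G_i,dB/10)
  Stage 1: F_1 = 10^(0.429/10) = 1.104, G_1 = 10^(14.2/10) = 26.30
  Stage 2: F_2 = 10^(7.99/10) = 6.295, G_2 = 10^(−7.34/10) = 0.1845
Friis cascade:
  F = 1.104 + (6.295 − 1)/26.30 = 1.305
NF = 10 log₁₀(1.305) = 1.16 dB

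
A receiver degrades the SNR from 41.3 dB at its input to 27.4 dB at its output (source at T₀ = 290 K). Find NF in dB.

NF (dB) = SNR_in(dB) − SNR_out(dB) when the source is at T₀
NF = 41.3 − 27.4 = 13.9 dB

13.9 dB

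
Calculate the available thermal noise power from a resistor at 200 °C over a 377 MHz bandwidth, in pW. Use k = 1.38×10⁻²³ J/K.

T = 200 °C + 273.15 = 473.15 K
P_n = kTB = 1.38×10⁻²³ × 473.15 × 3.77×10⁸ = 2.46×10⁻¹² W = 2.46 pW

2.46 pW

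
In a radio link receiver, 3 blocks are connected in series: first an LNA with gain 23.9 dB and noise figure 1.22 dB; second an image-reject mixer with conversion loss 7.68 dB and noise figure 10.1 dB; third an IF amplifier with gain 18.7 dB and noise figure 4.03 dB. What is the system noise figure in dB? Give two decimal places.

Convert to linear (a loss of L dB is a gain of −L dB): F_i = 10^(NF_i/10), G_i = 10^(G_i,dB/10)
  Stage 1: F_1 = 10^(1.22/10) = 1.324, G_1 = 10^(23.9/10) = 245.5
  Stage 2: F_2 = 10^(10.1/10) = 10.23, G_2 = 10^(−7.68/10) = 0.1706
  Stage 3: F_3 = 10^(4.03/10) = 2.529, G_3 = 10^(18.7/10) = 74.13
Friis cascade:
  F = 1.324 + (10.23 − 1)/245.5 + (2.529 − 1)/41.88 = 1.398
NF = 10 log₁₀(1.398) = 1.46 dB

1.46 dB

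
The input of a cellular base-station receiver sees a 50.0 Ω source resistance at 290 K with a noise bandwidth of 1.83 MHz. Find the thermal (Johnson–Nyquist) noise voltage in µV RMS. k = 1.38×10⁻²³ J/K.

V_n = √(4kTRB)
4kTRB = 4 × 1.38×10⁻²³ × 290 × 5.00×10¹ × 1.83×10⁶ = 1.46×10⁻¹² V²
V_n = √(1.46×10⁻¹²) = 1.21×10⁻⁶ V = 1.21 µV

1.21 µV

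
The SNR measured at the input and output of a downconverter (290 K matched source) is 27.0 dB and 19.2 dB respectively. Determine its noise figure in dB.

7.8 dB

NF (dB) = SNR_in(dB) − SNR_out(dB) when the source is at T₀
NF = 27.0 − 19.2 = 7.8 dB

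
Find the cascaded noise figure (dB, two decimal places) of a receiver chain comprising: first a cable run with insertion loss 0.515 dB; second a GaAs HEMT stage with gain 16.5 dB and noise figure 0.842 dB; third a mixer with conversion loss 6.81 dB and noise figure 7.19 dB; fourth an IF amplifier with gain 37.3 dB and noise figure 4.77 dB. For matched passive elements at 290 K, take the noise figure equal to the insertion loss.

Convert to linear (a loss of L dB is a gain of −L dB): F_i = 10^(NF_i/10), G_i = 10^(G_i,dB/10)
  Stage 1: F_1 = 10^(0.515/10) = 1.126, G_1 = 10^(−0.515/10) = 0.8882
  Stage 2: F_2 = 10^(0.842/10) = 1.214, G_2 = 10^(16.5/10) = 44.67
  Stage 3: F_3 = 10^(7.19/10) = 5.236, G_3 = 10^(−6.81/10) = 0.2084
  Stage 4: F_4 = 10^(4.77/10) = 2.999, G_4 = 10^(37.3/10) = 5370
Friis cascade:
  F = 1.126 + (1.214 − 1)/0.8882 + (5.236 − 1)/39.67 + (2.999 − 1)/8.270 = 1.715
NF = 10 log₁₀(1.715) = 2.34 dB

2.34 dB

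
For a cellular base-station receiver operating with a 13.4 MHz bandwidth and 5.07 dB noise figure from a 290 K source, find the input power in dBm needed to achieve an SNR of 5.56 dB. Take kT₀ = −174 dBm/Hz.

−92.1 dBm

Sensitivity = −174 + 10 log₁₀(B) + NF + SNR_min
= −174 + 71.27 + 5.07 + 5.56
= −92.10 dBm → −92.1 dBm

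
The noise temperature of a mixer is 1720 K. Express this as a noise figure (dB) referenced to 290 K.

F = 1 + T_e/T₀ = 1 + 1720/290 = 6.93103
NF = 10 log₁₀(6.93103) = 8.41 dB

8.41 dB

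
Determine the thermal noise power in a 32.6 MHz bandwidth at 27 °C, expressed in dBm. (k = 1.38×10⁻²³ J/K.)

−98.7 dBm

T = 27 °C + 273.15 = 300.15 K
P_n = kTB = 1.38×10⁻²³ × 300.15 × 3.26×10⁷ = 1.35×10⁻¹³ W
In dBm: 10 log₁₀(1.35×10⁻¹³ / 10⁻³) = −98.7 dBm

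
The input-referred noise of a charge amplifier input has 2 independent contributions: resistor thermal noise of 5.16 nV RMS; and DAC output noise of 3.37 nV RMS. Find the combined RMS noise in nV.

Uncorrelated sources add in power (mean-square): V_tot = √(ΣV_i²)
V_tot = √[(5.16×10⁻⁹)² + (3.37×10⁻⁹)²] = 6.16×10⁻⁹ V = 6.16 nV

6.16 nV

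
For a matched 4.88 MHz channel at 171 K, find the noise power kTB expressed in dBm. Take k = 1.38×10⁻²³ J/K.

−109.4 dBm

P_n = kTB = 1.38×10⁻²³ × 171 × 4.88×10⁶ = 1.15×10⁻¹⁴ W
In dBm: 10 log₁₀(1.15×10⁻¹⁴ / 10⁻³) = −109.4 dBm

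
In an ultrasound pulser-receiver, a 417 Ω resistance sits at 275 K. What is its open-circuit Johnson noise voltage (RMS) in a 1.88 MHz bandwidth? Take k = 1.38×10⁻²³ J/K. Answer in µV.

3.45 µV

V_n = √(4kTRB)
4kTRB = 4 × 1.38×10⁻²³ × 275 × 4.17×10² × 1.88×10⁶ = 1.19×10⁻¹¹ V²
V_n = √(1.19×10⁻¹¹) = 3.45×10⁻⁶ V = 3.45 µV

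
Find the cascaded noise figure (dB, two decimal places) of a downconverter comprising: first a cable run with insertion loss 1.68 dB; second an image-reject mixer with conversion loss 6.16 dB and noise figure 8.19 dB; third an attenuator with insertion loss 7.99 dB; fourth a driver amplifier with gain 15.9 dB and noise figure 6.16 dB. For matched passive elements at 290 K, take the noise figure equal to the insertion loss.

22.09 dB

Convert to linear (a loss of L dB is a gain of −L dB): F_i = 10^(NF_i/10), G_i = 10^(G_i,dB/10)
  Stage 1: F_1 = 10^(1.68/10) = 1.472, G_1 = 10^(−1.68/10) = 0.6792
  Stage 2: F_2 = 10^(8.19/10) = 6.592, G_2 = 10^(−6.16/10) = 0.2421
  Stage 3: F_3 = 10^(7.99/10) = 6.295, G_3 = 10^(−7.99/10) = 0.1589
  Stage 4: F_4 = 10^(6.16/10) = 4.130, G_4 = 10^(15.9/10) = 38.90
Friis cascade:
  F = 1.472 + (6.592 − 1)/0.6792 + (6.295 − 1)/0.1644 + (4.130 − 1)/0.02612 = 161.7
NF = 10 log₁₀(161.7) = 22.09 dB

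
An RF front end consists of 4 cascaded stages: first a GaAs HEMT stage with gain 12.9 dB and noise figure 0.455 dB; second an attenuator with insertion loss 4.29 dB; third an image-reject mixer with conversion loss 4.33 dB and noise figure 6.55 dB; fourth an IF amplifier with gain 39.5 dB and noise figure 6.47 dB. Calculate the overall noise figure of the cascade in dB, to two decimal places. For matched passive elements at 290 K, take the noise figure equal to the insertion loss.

Convert to linear (a loss of L dB is a gain of −L dB): F_i = 10^(NF_i/10), G_i = 10^(G_i,dB/10)
  Stage 1: F_1 = 10^(0.455/10) = 1.110, G_1 = 10^(12.9/10) = 19.50
  Stage 2: F_2 = 10^(4.29/10) = 2.685, G_2 = 10^(−4.29/10) = 0.3724
  Stage 3: F_3 = 10^(6.55/10) = 4.519, G_3 = 10^(−4.33/10) = 0.3690
  Stage 4: F_4 = 10^(6.47/10) = 4.436, G_4 = 10^(39.5/10) = 8913
Friis cascade:
  F = 1.110 + (2.685 − 1)/19.50 + (4.519 − 1)/7.261 + (4.436 − 1)/2.679 = 2.964
NF = 10 log₁₀(2.964) = 4.72 dB

4.72 dB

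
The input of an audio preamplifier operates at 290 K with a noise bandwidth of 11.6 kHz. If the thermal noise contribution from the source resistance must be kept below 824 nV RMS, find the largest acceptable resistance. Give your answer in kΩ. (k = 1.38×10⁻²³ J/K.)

3.66 kΩ

Johnson–Nyquist: V_n = √(4kTRB) ⇒ R = V_n² / (4kTB)
4kTB = 4 × 1.38×10⁻²³ × 290 × 1.16×10⁴ = 1.86×10⁻¹⁶
R = (8.24×10⁻⁷)² / 1.86×10⁻¹⁶ = 3.66×10³ Ω = 3.66 kΩ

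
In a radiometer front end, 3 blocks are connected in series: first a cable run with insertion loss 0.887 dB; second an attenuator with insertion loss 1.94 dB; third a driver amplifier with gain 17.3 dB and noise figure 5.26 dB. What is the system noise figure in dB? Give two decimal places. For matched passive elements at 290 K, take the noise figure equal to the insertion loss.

8.09 dB

Convert to linear (a loss of L dB is a gain of −L dB): F_i = 10^(NF_i/10), G_i = 10^(G_i,dB/10)
  Stage 1: F_1 = 10^(0.887/10) = 1.227, G_1 = 10^(−0.887/10) = 0.8153
  Stage 2: F_2 = 10^(1.94/10) = 1.563, G_2 = 10^(−1.94/10) = 0.6397
  Stage 3: F_3 = 10^(5.26/10) = 3.357, G_3 = 10^(17.3/10) = 53.70
Friis cascade:
  F = 1.227 + (1.563 − 1)/0.8153 + (3.357 − 1)/0.5216 = 6.437
NF = 10 log₁₀(6.437) = 8.09 dB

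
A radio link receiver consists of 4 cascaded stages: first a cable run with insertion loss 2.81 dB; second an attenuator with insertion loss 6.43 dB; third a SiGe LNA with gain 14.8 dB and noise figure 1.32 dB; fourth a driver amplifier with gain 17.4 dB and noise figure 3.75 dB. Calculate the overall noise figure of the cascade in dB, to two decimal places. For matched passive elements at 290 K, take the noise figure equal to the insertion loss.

Convert to linear (a loss of L dB is a gain of −L dB): F_i = 10^(NF_i/10), G_i = 10^(G_i,dB/10)
  Stage 1: F_1 = 10^(2.81/10) = 1.910, G_1 = 10^(−2.81/10) = 0.5236
  Stage 2: F_2 = 10^(6.43/10) = 4.395, G_2 = 10^(−6.43/10) = 0.2275
  Stage 3: F_3 = 10^(1.32/10) = 1.355, G_3 = 10^(14.8/10) = 30.20
  Stage 4: F_4 = 10^(3.75/10) = 2.371, G_4 = 10^(17.4/10) = 54.95
Friis cascade:
  F = 1.910 + (4.395 − 1)/0.5236 + (1.355 − 1)/0.1191 + (2.371 − 1)/3.597 = 11.76
NF = 10 log₁₀(11.76) = 10.70 dB

10.70 dB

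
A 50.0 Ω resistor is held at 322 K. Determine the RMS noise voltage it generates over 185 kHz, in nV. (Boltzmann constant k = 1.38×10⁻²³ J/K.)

405 nV

V_n = √(4kTRB)
4kTRB = 4 × 1.38×10⁻²³ × 322 × 5.00×10¹ × 1.85×10⁵ = 1.64×10⁻¹³ V²
V_n = √(1.64×10⁻¹³) = 4.05×10⁻⁷ V = 405 nV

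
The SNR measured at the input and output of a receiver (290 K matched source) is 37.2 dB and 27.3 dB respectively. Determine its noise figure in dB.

NF (dB) = SNR_in(dB) − SNR_out(dB) when the source is at T₀
NF = 37.2 − 27.3 = 9.9 dB

9.9 dB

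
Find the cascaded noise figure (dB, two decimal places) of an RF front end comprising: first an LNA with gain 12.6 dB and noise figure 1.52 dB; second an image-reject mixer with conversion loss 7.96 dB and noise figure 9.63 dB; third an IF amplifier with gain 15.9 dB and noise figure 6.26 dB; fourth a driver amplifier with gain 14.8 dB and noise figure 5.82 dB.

Convert to linear (a loss of L dB is a gain of −L dB): F_i = 10^(NF_i/10), G_i = 10^(G_i,dB/10)
  Stage 1: F_1 = 10^(1.52/10) = 1.419, G_1 = 10^(12.6/10) = 18.20
  Stage 2: F_2 = 10^(9.63/10) = 9.183, G_2 = 10^(−7.96/10) = 0.1600
  Stage 3: F_3 = 10^(6.26/10) = 4.227, G_3 = 10^(15.9/10) = 38.90
  Stage 4: F_4 = 10^(5.82/10) = 3.819, G_4 = 10^(14.8/10) = 30.20
Friis cascade:
  F = 1.419 + (9.183 − 1)/18.20 + (4.227 − 1)/2.911 + (3.819 − 1)/113.2 = 3.002
NF = 10 log₁₀(3.002) = 4.77 dB

4.77 dB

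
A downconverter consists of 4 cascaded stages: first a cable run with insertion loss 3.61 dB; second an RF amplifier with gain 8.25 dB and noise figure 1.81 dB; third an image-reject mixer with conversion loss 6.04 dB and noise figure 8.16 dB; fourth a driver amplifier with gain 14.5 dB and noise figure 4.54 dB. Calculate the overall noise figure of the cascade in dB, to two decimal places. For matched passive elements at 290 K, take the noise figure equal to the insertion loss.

Convert to linear (a loss of L dB is a gain of −L dB): F_i = 10^(NF_i/10), G_i = 10^(G_i,dB/10)
  Stage 1: F_1 = 10^(3.61/10) = 2.296, G_1 = 10^(−3.61/10) = 0.4355
  Stage 2: F_2 = 10^(1.81/10) = 1.517, G_2 = 10^(8.25/10) = 6.683
  Stage 3: F_3 = 10^(8.16/10) = 6.546, G_3 = 10^(−6.04/10) = 0.2489
  Stage 4: F_4 = 10^(4.54/10) = 2.844, G_4 = 10^(14.5/10) = 28.18
Friis cascade:
  F = 2.296 + (1.517 − 1)/0.4355 + (6.546 − 1)/2.911 + (2.844 − 1)/0.7244 = 7.935
NF = 10 log₁₀(7.935) = 9.00 dB

9.00 dB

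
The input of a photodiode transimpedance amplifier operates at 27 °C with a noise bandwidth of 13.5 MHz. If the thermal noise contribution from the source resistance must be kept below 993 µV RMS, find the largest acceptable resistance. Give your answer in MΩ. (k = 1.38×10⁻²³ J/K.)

4.41 MΩ

T = 27 °C + 273.15 = 300.15 K
Johnson–Nyquist: V_n = √(4kTRB) ⇒ R = V_n² / (4kTB)
4kTB = 4 × 1.38×10⁻²³ × 300.15 × 1.35×10⁷ = 2.24×10⁻¹³
R = (9.93×10⁻⁴)² / 2.24×10⁻¹³ = 4.41×10⁶ Ω = 4.41 MΩ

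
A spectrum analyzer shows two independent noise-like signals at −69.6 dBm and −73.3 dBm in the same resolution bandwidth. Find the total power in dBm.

Convert to linear, add, convert back:
P₁ = 1.10×10⁻¹⁰ W, P₂ = 4.68×10⁻¹¹ W
P_tot = 1.56×10⁻¹⁰ W → 10 log₁₀(P_tot / 10⁻³) = −68.1 dBm

−68.1 dBm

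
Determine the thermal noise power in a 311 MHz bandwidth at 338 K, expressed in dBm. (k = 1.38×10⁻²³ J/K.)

−88.4 dBm

P_n = kTB = 1.38×10⁻²³ × 338 × 3.11×10⁸ = 1.45×10⁻¹² W
In dBm: 10 log₁₀(1.45×10⁻¹² / 10⁻³) = −88.4 dBm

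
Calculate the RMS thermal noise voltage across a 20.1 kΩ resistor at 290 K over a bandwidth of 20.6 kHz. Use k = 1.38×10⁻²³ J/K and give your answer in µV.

2.57 µV

V_n = √(4kTRB)
4kTRB = 4 × 1.38×10⁻²³ × 290 × 2.01×10⁴ × 2.06×10⁴ = 6.63×10⁻¹² V²
V_n = √(6.63×10⁻¹²) = 2.57×10⁻⁶ V = 2.57 µV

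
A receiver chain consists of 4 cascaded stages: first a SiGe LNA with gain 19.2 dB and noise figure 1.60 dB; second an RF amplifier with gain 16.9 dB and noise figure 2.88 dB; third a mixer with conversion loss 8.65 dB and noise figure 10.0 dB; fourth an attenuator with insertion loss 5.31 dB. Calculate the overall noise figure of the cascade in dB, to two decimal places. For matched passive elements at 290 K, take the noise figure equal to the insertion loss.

Convert to linear (a loss of L dB is a gain of −L dB): F_i = 10^(NF_i/10), G_i = 10^(G_i,dB/10)
  Stage 1: F_1 = 10^(1.60/10) = 1.445, G_1 = 10^(19.2/10) = 83.18
  Stage 2: F_2 = 10^(2.88/10) = 1.941, G_2 = 10^(16.9/10) = 48.98
  Stage 3: F_3 = 10^(10.0/10) = 10.00, G_3 = 10^(−8.65/10) = 0.1365
  Stage 4: F_4 = 10^(5.31/10) = 3.396, G_4 = 10^(−5.31/10) = 0.2944
Friis cascade:
  F = 1.445 + (1.941 − 1)/83.18 + (10.00 − 1)/4074 + (3.396 − 1)/555.9 = 1.463
NF = 10 log₁₀(1.463) = 1.65 dB

1.65 dB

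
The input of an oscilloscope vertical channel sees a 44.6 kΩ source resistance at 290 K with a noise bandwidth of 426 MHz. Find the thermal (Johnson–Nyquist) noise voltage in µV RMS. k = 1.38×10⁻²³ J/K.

V_n = √(4kTRB)
4kTRB = 4 × 1.38×10⁻²³ × 290 × 4.46×10⁴ × 4.26×10⁸ = 3.04×10⁻⁷ V²
V_n = √(3.04×10⁻⁷) = 5.51×10⁻⁴ V = 551 µV

551 µV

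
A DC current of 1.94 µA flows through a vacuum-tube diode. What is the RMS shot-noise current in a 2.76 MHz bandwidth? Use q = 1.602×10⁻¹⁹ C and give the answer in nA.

I_n = √(2qI·B)
2qI·B = 2 × 1.602×10⁻¹⁹ × 1.94×10⁻⁶ × 2.76×10⁶ = 1.72×10⁻¹⁸ A²
I_n = √(1.72×10⁻¹⁸) = 1.31×10⁻⁹ A = 1.31 nA

1.31 nA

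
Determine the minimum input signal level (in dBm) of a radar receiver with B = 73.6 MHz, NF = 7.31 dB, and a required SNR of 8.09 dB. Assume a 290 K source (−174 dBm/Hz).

−79.9 dBm

Sensitivity = −174 + 10 log₁₀(B) + NF + SNR_min
= −174 + 78.67 + 7.31 + 8.09
= −79.93 dBm → −79.9 dBm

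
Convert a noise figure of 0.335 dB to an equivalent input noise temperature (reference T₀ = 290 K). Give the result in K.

F = 10^(0.335/10) = 1.08019
T_e = (F − 1)·T₀ = (1.08019 − 1) × 290 = 23.3 K

23.3 K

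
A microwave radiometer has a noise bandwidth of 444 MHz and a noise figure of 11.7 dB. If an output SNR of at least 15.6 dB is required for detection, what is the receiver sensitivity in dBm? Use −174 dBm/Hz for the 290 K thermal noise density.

−60.2 dBm

Sensitivity = −174 + 10 log₁₀(B) + NF + SNR_min
= −174 + 86.47 + 11.7 + 15.6
= −60.23 dBm → −60.2 dBm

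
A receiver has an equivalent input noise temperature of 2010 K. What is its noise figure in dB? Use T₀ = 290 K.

8.99 dB

F = 1 + T_e/T₀ = 1 + 2010/290 = 7.93103
NF = 10 log₁₀(7.93103) = 8.99 dB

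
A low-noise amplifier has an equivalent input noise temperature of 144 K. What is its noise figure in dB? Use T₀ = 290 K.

1.75 dB

F = 1 + T_e/T₀ = 1 + 144/290 = 1.49655
NF = 10 log₁₀(1.49655) = 1.75 dB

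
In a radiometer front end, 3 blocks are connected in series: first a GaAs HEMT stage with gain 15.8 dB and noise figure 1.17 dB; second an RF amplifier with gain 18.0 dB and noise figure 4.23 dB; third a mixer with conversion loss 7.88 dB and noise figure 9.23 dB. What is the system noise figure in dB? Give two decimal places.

Convert to linear (a loss of L dB is a gain of −L dB): F_i = 10^(NF_i/10), G_i = 10^(G_i,dB/10)
  Stage 1: F_1 = 10^(1.17/10) = 1.309, G_1 = 10^(15.8/10) = 38.02
  Stage 2: F_2 = 10^(4.23/10) = 2.649, G_2 = 10^(18.0/10) = 63.10
  Stage 3: F_3 = 10^(9.23/10) = 8.375, G_3 = 10^(−7.88/10) = 0.1629
Friis cascade:
  F = 1.309 + (2.649 − 1)/38.02 + (8.375 − 1)/2399 = 1.356
NF = 10 log₁₀(1.356) = 1.32 dB

1.32 dB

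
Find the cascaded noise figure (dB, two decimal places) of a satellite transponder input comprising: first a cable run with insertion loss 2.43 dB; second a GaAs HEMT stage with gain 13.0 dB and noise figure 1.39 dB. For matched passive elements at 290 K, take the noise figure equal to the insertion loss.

Convert to linear (a loss of L dB is a gain of −L dB): F_i = 10^(NF_i/10), G_i = 10^(G_i,dB/10)
  Stage 1: F_1 = 10^(2.43/10) = 1.750, G_1 = 10^(−2.43/10) = 0.5715
  Stage 2: F_2 = 10^(1.39/10) = 1.377, G_2 = 10^(13.0/10) = 19.95
Friis cascade:
  F = 1.750 + (1.377 − 1)/0.5715 = 2.410
NF = 10 log₁₀(2.410) = 3.82 dB

3.82 dB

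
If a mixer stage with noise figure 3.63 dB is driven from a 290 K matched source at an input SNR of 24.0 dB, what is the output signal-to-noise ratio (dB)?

By definition F = SNR_in/SNR_out, so in dB: SNR_out = SNR_in − NF
SNR_out = 24.0 − 3.63 = 20.37 dB

20.37 dB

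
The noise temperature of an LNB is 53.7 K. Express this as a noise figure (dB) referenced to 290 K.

F = 1 + T_e/T₀ = 1 + 53.7/290 = 1.18517
NF = 10 log₁₀(1.18517) = 0.738 dB

0.738 dB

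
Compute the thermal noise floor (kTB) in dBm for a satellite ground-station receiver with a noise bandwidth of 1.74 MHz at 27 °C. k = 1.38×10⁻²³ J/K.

T = 27 °C + 273.15 = 300.15 K
P_n = kTB = 1.38×10⁻²³ × 300.15 × 1.74×10⁶ = 7.21×10⁻¹⁵ W
In dBm: 10 log₁₀(7.21×10⁻¹⁵ / 10⁻³) = −111.4 dBm

−111.4 dBm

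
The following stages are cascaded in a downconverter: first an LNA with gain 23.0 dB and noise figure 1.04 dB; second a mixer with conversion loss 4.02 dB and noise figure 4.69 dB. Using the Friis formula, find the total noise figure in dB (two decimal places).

1.07 dB

Convert to linear (a loss of L dB is a gain of −L dB): F_i = 10^(NF_i/10), G_i = 10^(G_i,dB/10)
  Stage 1: F_1 = 10^(1.04/10) = 1.271, G_1 = 10^(23.0/10) = 199.5
  Stage 2: F_2 = 10^(4.69/10) = 2.944, G_2 = 10^(−4.02/10) = 0.3963
Friis cascade:
  F = 1.271 + (2.944 − 1)/199.5 = 1.280
NF = 10 log₁₀(1.280) = 1.07 dB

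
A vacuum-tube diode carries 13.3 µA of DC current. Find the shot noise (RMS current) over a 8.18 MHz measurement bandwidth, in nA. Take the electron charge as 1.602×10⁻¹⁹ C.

5.90 nA

I_n = √(2qI·B)
2qI·B = 2 × 1.602×10⁻¹⁹ × 1.33×10⁻⁵ × 8.18×10⁶ = 3.49×10⁻¹⁷ A²
I_n = √(3.49×10⁻¹⁷) = 5.90×10⁻⁹ A = 5.90 nA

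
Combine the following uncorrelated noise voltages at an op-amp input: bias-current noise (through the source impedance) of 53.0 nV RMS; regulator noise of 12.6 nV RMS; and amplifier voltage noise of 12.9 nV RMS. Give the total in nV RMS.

56.0 nV

Uncorrelated sources add in power (mean-square): V_tot = √(ΣV_i²)
V_tot = √[(5.30×10⁻⁸)² + (1.26×10⁻⁸)² + (1.29×10⁻⁸)²] = 5.60×10⁻⁸ V = 56.0 nV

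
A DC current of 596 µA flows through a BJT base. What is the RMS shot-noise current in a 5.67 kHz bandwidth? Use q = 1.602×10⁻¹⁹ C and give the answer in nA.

I_n = √(2qI·B)
2qI·B = 2 × 1.602×10⁻¹⁹ × 5.96×10⁻⁴ × 5.67×10³ = 1.08×10⁻¹⁸ A²
I_n = √(1.08×10⁻¹⁸) = 1.04×10⁻⁹ A = 1.04 nA

1.04 nA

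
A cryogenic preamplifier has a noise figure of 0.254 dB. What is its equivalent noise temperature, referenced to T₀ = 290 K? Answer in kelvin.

17.5 K

F = 10^(0.254/10) = 1.06023
T_e = (F − 1)·T₀ = (1.06023 − 1) × 290 = 17.5 K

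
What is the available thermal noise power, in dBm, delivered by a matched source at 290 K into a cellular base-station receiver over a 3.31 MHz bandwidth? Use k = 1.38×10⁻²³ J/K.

P_n = kTB = 1.38×10⁻²³ × 290 × 3.31×10⁶ = 1.32×10⁻¹⁴ W
In dBm: 10 log₁₀(1.32×10⁻¹⁴ / 10⁻³) = −108.8 dBm

−108.8 dBm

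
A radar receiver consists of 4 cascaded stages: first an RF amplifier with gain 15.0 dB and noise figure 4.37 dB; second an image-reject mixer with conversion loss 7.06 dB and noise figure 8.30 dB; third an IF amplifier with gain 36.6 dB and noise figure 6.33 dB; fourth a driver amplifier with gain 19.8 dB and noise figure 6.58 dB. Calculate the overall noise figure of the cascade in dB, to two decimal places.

Convert to linear (a loss of L dB is a gain of −L dB): F_i = 10^(NF_i/10), G_i = 10^(G_i,dB/10)
  Stage 1: F_1 = 10^(4.37/10) = 2.735, G_1 = 10^(15.0/10) = 31.62
  Stage 2: F_2 = 10^(8.30/10) = 6.761, G_2 = 10^(−7.06/10) = 0.1968
  Stage 3: F_3 = 10^(6.33/10) = 4.295, G_3 = 10^(36.6/10) = 4571
  Stage 4: F_4 = 10^(6.58/10) = 4.550, G_4 = 10^(19.8/10) = 95.50
Friis cascade:
  F = 2.735 + (6.761 − 1)/31.62 + (4.295 − 1)/6.223 + (4.550 − 1)/2.844×10⁴ = 3.447
NF = 10 log₁₀(3.447) = 5.37 dB

5.37 dB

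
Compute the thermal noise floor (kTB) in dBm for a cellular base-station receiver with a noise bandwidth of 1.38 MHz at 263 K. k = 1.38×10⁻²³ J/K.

−113.0 dBm

P_n = kTB = 1.38×10⁻²³ × 263 × 1.38×10⁶ = 5.01×10⁻¹⁵ W
In dBm: 10 log₁₀(5.01×10⁻¹⁵ / 10⁻³) = −113.0 dBm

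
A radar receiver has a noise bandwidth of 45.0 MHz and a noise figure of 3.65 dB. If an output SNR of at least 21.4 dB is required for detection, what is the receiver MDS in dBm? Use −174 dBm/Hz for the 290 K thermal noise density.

−72.4 dBm

Sensitivity = −174 + 10 log₁₀(B) + NF + SNR_min
= −174 + 76.53 + 3.65 + 21.4
= −72.42 dBm → −72.4 dBm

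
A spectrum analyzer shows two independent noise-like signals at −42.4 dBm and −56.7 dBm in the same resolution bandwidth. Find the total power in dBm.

Convert to linear, add, convert back:
P₁ = 5.75×10⁻⁸ W, P₂ = 2.14×10⁻⁹ W
P_tot = 5.97×10⁻⁸ W → 10 log₁₀(P_tot / 10⁻³) = −42.2 dBm

−42.2 dBm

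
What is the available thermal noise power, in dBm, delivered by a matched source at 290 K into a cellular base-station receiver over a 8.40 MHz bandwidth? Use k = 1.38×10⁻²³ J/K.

P_n = kTB = 1.38×10⁻²³ × 290 × 8.40×10⁶ = 3.36×10⁻¹⁴ W
In dBm: 10 log₁₀(3.36×10⁻¹⁴ / 10⁻³) = −104.7 dBm

−104.7 dBm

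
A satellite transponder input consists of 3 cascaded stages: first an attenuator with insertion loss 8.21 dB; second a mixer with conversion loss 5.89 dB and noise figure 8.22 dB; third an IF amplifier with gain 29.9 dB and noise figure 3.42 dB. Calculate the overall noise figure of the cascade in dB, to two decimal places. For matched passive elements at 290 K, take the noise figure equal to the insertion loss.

18.74 dB

Convert to linear (a loss of L dB is a gain of −L dB): F_i = 10^(NF_i/10), G_i = 10^(G_i,dB/10)
  Stage 1: F_1 = 10^(8.21/10) = 6.622, G_1 = 10^(−8.21/10) = 0.1510
  Stage 2: F_2 = 10^(8.22/10) = 6.637, G_2 = 10^(−5.89/10) = 0.2576
  Stage 3: F_3 = 10^(3.42/10) = 2.198, G_3 = 10^(29.9/10) = 977.2
Friis cascade:
  F = 6.622 + (6.637 − 1)/0.1510 + (2.198 − 1)/0.03890 = 74.74
NF = 10 log₁₀(74.74) = 18.74 dB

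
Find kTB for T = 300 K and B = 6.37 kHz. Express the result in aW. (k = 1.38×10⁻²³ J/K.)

P_n = kTB = 1.38×10⁻²³ × 300 × 6.37×10³ = 2.64×10⁻¹⁷ W = 26.4 aW

26.4 aW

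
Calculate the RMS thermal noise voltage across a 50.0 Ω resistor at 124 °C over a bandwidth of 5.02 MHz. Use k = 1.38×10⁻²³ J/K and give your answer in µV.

T = 124 °C + 273.15 = 397.15 K
V_n = √(4kTRB)
4kTRB = 4 × 1.38×10⁻²³ × 397.15 × 5.00×10¹ × 5.02×10⁶ = 5.50×10⁻¹² V²
V_n = √(5.50×10⁻¹²) = 2.35×10⁻⁶ V = 2.35 µV

2.35 µV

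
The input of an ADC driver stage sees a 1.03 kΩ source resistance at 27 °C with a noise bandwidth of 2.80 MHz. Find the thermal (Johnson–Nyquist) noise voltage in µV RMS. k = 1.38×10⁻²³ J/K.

6.91 µV

T = 27 °C + 273.15 = 300.15 K
V_n = √(4kTRB)
4kTRB = 4 × 1.38×10⁻²³ × 300.15 × 1.03×10³ × 2.80×10⁶ = 4.78×10⁻¹¹ V²
V_n = √(4.78×10⁻¹¹) = 6.91×10⁻⁶ V = 6.91 µV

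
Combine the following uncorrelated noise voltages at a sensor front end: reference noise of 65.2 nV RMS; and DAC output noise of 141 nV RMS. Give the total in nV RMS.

155 nV

Uncorrelated sources add in power (mean-square): V_tot = √(ΣV_i²)
V_tot = √[(6.52×10⁻⁸)² + (1.41×10⁻⁷)²] = 1.55×10⁻⁷ V = 155 nV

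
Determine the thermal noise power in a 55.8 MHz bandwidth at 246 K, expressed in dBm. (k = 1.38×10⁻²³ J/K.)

−97.2 dBm

P_n = kTB = 1.38×10⁻²³ × 246 × 5.58×10⁷ = 1.89×10⁻¹³ W
In dBm: 10 log₁₀(1.89×10⁻¹³ / 10⁻³) = −97.2 dBm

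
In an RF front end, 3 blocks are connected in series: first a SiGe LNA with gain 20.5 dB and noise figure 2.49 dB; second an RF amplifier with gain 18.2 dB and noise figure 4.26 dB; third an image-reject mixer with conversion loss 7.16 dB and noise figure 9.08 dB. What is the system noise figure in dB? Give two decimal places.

Convert to linear (a loss of L dB is a gain of −L dB): F_i = 10^(NF_i/10), G_i = 10^(G_i,dB/10)
  Stage 1: F_1 = 10^(2.49/10) = 1.774, G_1 = 10^(20.5/10) = 112.2
  Stage 2: F_2 = 10^(4.26/10) = 2.667, G_2 = 10^(18.2/10) = 66.07
  Stage 3: F_3 = 10^(9.08/10) = 8.091, G_3 = 10^(−7.16/10) = 0.1923
Friis cascade:
  F = 1.774 + (2.667 − 1)/112.2 + (8.091 − 1)/7413 = 1.790
NF = 10 log₁₀(1.790) = 2.53 dB

2.53 dB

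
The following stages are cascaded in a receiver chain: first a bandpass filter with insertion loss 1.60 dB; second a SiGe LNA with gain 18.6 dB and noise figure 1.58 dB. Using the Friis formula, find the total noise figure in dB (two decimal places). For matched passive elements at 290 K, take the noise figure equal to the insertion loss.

Convert to linear (a loss of L dB is a gain of −L dB): F_i = 10^(NF_i/10), G_i = 10^(G_i,dB/10)
  Stage 1: F_1 = 10^(1.60/10) = 1.445, G_1 = 10^(−1.60/10) = 0.6918
  Stage 2: F_2 = 10^(1.58/10) = 1.439, G_2 = 10^(18.6/10) = 72.44
Friis cascade:
  F = 1.445 + (1.439 − 1)/0.6918 = 2.080
NF = 10 log₁₀(2.080) = 3.18 dB

3.18 dB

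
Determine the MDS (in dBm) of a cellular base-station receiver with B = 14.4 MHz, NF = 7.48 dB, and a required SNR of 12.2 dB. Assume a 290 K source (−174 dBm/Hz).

Sensitivity = −174 + 10 log₁₀(B) + NF + SNR_min
= −174 + 71.58 + 7.48 + 12.2
= −82.74 dBm → −82.7 dBm

−82.7 dBm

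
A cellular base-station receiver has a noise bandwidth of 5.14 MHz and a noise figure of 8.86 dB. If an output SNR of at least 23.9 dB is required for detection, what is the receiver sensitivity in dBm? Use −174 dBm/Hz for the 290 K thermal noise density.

Sensitivity = −174 + 10 log₁₀(B) + NF + SNR_min
= −174 + 67.11 + 8.86 + 23.9
= −74.13 dBm → −74.1 dBm

−74.1 dBm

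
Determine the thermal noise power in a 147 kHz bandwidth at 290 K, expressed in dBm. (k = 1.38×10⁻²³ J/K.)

−122.3 dBm

P_n = kTB = 1.38×10⁻²³ × 290 × 1.47×10⁵ = 5.88×10⁻¹⁶ W
In dBm: 10 log₁₀(5.88×10⁻¹⁶ / 10⁻³) = −122.3 dBm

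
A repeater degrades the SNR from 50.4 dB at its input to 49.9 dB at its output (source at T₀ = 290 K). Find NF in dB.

0.5 dB

NF (dB) = SNR_in(dB) − SNR_out(dB) when the source is at T₀
NF = 50.4 − 49.9 = 0.5 dB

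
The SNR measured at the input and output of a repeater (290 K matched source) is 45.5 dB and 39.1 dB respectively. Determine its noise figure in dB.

6.4 dB

NF (dB) = SNR_in(dB) − SNR_out(dB) when the source is at T₀
NF = 45.5 − 39.1 = 6.4 dB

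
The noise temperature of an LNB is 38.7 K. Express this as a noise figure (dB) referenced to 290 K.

0.544 dB

F = 1 + T_e/T₀ = 1 + 38.7/290 = 1.13345
NF = 10 log₁₀(1.13345) = 0.544 dB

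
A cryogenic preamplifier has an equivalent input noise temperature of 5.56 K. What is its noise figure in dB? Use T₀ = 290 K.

F = 1 + T_e/T₀ = 1 + 5.56/290 = 1.01917
NF = 10 log₁₀(1.01917) = 0.082 dB

0.082 dB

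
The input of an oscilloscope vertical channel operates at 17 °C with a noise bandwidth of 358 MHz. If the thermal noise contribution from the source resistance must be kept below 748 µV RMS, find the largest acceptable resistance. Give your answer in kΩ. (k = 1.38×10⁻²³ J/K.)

97.6 kΩ

T = 17 °C + 273.15 = 290.15 K
Johnson–Nyquist: V_n = √(4kTRB) ⇒ R = V_n² / (4kTB)
4kTB = 4 × 1.38×10⁻²³ × 290.15 × 3.58×10⁸ = 5.73×10⁻¹²
R = (7.48×10⁻⁴)² / 5.73×10⁻¹² = 9.76×10⁴ Ω = 97.6 kΩ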